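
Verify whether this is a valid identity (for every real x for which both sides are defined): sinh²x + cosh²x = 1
Claim: sinh²x + cosh²x = 1.
Test a specific point where both sides are defined: x = -3.
LHS = sinh²x + cosh²x ≈ 201.7156
RHS = 1 ≈ 1.0000
Since 201.7156 ≠ 1.0000, the equation fails at this point, so it cannot hold for every real x for which both sides are defined.
The correct hyperbolic identity is cosh²x - sinh²x = 1 (a difference); the sum sinh²x + cosh²x equals cosh(2x).

Conclusion: No, this is NOT an identity.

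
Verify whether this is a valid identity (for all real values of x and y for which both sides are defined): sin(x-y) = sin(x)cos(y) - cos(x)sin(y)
Yes, this is an identity.

Claim: sin(x-y) = sin(x)cos(y) - cos(x)sin(y).
Reasoning: Replace y by -y in sin(x+y) = sin(x)cos(y) + cos(x)sin(y) and use cos(-y) = cos(y), sin(-y) = -sin(y): sin(x-y) = sin(x)cos(y) - cos(x)sin(y).
So the two sides agree for all real values of x and y for which both sides are defined.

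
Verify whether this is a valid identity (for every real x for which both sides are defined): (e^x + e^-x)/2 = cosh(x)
Yes, this is an identity.

Claim: (e^x + e^-x)/2 = cosh(x).
Reasoning: This is exactly the definition of the hyperbolic cosine: cosh(x) := (e^x + e^-x)/2.
So the two sides agree for every real x for which both sides are defined.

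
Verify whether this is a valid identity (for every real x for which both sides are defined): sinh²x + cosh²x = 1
No, this is NOT an identity.

Claim: sinh²x + cosh²x = 1.
Test a specific point where both sides are defined: x = -3.
LHS = sinh²x + cosh²x ≈ 201.7156
RHS = 1 ≈ 1.0000
Since 201.7156 ≠ 1.0000, the equation fails at this point, so it cannot hold for every real x for which both sides are defined.
The correct hyperbolic identity is cosh²x - sinh²x = 1 (a difference); the sum sinh²x + cosh²x equals cosh(2x).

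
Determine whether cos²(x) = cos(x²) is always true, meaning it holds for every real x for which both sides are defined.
Claim: cos²(x) = cos(x²).
Test a specific point where both sides are defined: x = π/6.
LHS = cos²(x) ≈ 0.7500
RHS = cos(x²) ≈ 0.9627
Since 0.7500 ≠ 0.9627, the equation fails at this point, so it cannot hold for every real x for which both sides are defined.
cos²(x) means (cos x)², squaring the output; cos(x²) squares the input. These are different functions.

Conclusion: No, this is NOT an identity.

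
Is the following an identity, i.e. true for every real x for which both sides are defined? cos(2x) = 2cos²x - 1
Yes, this is an identity.

Claim: cos(2x) = 2cos²x - 1.
Reasoning: cos(2x) = cos²x - sin²x. Replace sin²x by 1 - cos²x: cos²x - (1 - cos²x) = 2cos²x - 1.
So the two sides agree for every real x for which both sides are defined.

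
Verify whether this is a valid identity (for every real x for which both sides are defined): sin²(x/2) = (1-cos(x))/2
Yes, this is an identity.

Claim: sin²(x/2) = (1-cos(x))/2.
Reasoning: Use cos(2θ) = 1 - 2sin²θ with θ = x/2: cos(x) = 1 - 2sin²(x/2). Solving for sin²(x/2) gives (1 - cos(x))/2.
So the two sides agree for every real x for which both sides are defined.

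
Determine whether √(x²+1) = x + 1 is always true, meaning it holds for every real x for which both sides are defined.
No, this is NOT an identity.

Claim: √(x²+1) = x + 1.
Test a specific point where both sides are defined: x = 4.
LHS = √(x²+1) ≈ 4.1231
RHS = x + 1 ≈ 5.0000
Since 4.1231 ≠ 5.0000, the equation fails at this point, so it cannot hold for every real x for which both sides are defined.
(x+1)² = x² + 2x + 1 ≠ x² + 1 unless x = 0.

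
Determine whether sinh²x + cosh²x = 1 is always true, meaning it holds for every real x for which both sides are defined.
Claim: sinh²x + cosh²x = 1.
Test a specific point where both sides are defined: x = -2.
LHS = sinh²x + cosh²x ≈ 27.3082
RHS = 1 ≈ 1.0000
Since 27.3082 ≠ 1.0000, the equation fails at this point, so it cannot hold for every real x for which both sides are defined.
The correct hyperbolic identity is cosh²x - sinh²x = 1 (a difference); the sum sinh²x + cosh²x equals cosh(2x).

Conclusion: No, this is NOT an identity.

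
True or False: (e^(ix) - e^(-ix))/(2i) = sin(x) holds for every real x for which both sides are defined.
True.

Claim: (e^(ix) - e^(-ix))/(2i) = sin(x).
Reasoning: By Euler's formula e^(ix) = cos(x) + i·sin(x) and e^(-ix) = cos(x) - i·sin(x). Subtracting cancels the cosine terms: e^(ix) - e^(-ix) = 2i·sin(x); divide by 2i.
So the two sides agree for every real x for which both sides are defined.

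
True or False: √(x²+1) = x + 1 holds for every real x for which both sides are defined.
Claim: √(x²+1) = x + 1.
Test a specific point where both sides are defined: x = 4.
LHS = √(x²+1) ≈ 4.1231
RHS = x + 1 ≈ 5.0000
Since 4.1231 ≠ 5.0000, the equation fails at this point, so it cannot hold for every real x for which both sides are defined.
(x+1)² = x² + 2x + 1 ≠ x² + 1 unless x = 0.

Conclusion: False.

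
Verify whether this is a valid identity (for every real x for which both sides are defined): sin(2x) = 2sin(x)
No, this is NOT an identity.

Claim: sin(2x) = 2sin(x).
Test a specific point where both sides are defined: x = -π/3.
LHS = sin(2x) ≈ -0.8660
RHS = 2sin(x) ≈ -1.7321
Since -0.8660 ≠ -1.7321, the equation fails at this point, so it cannot hold for every real x for which both sides are defined.
The correct double-angle formula is sin(2x) = 2sin(x)cos(x).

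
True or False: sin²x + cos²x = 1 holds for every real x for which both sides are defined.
True.

Claim: sin²x + cos²x = 1.
Reasoning: The point (cos x, sin x) lies on the unit circle X² + Y² = 1, so cos²x + sin²x = 1 for every real x.
So the two sides agree for every real x for which both sides are defined.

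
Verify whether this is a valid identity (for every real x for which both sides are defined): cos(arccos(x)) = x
Yes, this is an identity.

Claim: cos(arccos(x)) = x.
Reasoning: For -1 ≤ x ≤ 1 (where arccos is defined), arccos(x) is by definition an angle whose cosine equals x. Taking the cosine of that angle returns x. (Note the other order, arccos(cos x) = x, is NOT an identity.)
So the two sides agree for every real x for which both sides are defined.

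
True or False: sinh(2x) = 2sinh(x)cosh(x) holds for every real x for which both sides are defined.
Claim: sinh(2x) = 2sinh(x)cosh(x).
Reasoning: 2sinh(x)cosh(x) = 2 · (e^x - e^-x)/2 · (e^x + e^-x)/2 = (e^(2x) - e^(-2x))/2 = sinh(2x).
So the two sides agree for every real x for which both sides are defined.

Conclusion: True.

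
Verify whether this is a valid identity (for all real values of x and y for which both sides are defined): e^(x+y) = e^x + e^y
No, this is NOT an identity.

Claim: e^(x+y) = e^x + e^y.
Test a specific point where both sides are defined: x = -2, y = 1.
LHS = e^(x+y) ≈ 0.3679
RHS = e^x + e^y ≈ 2.8536
Since 0.3679 ≠ 2.8536, the equation fails at this point, so it cannot hold for all real values of x and y for which both sides are defined.
The correct rule is e^(x+y) = e^x · e^y (a product, not a sum).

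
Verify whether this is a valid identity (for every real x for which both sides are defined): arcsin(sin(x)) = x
Claim: arcsin(sin(x)) = x.
Test a specific point where both sides are defined: x = 2π/3.
LHS = arcsin(sin(x)) ≈ 1.0472
RHS = x ≈ 2.0944
Since 1.0472 ≠ 2.0944, the equation fails at this point, so it cannot hold for every real x for which both sides are defined.
arcsin only returns values in [-π/2, π/2], so arcsin(sin(x)) = x holds only for x in that interval, not for all real x.

Conclusion: No, this is NOT an identity.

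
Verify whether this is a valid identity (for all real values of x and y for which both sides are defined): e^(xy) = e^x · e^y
No, this is NOT an identity.

Claim: e^(xy) = e^x · e^y.
Test a specific point where both sides are defined: x = 1/2, y = 3.
LHS = e^(xy) ≈ 4.4817
RHS = e^x · e^y ≈ 33.1155
Since 4.4817 ≠ 33.1155, the equation fails at this point, so it cannot hold for all real values of x and y for which both sides are defined.
e^x · e^y = e^(x+y), not e^(xy).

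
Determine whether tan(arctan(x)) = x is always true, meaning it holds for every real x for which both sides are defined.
Yes, this is an identity.

Claim: tan(arctan(x)) = x.
Reasoning: For every real x, arctan(x) is by definition the angle in (-π/2, π/2) whose tangent equals x. Taking the tangent of that angle returns x.
So the two sides agree for every real x for which both sides are defined.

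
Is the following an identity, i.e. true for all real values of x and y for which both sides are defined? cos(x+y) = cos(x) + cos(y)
No, this is NOT an identity.

Claim: cos(x+y) = cos(x) + cos(y).
Test a specific point where both sides are defined: x = π/2, y = π/3.
LHS = cos(x+y) ≈ -0.8660
RHS = cos(x) + cos(y) ≈ 0.5000
Since -0.8660 ≠ 0.5000, the equation fails at this point, so it cannot hold for all real values of x and y for which both sides are defined.
The correct expansion is cos(x+y) = cos(x)cos(y) - sin(x)sin(y); cosine is not additive.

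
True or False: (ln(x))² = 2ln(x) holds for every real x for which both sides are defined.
Claim: (ln(x))² = 2ln(x).
Test a specific point where both sides are defined: x = 2.
LHS = (ln(x))² ≈ 0.4805
RHS = 2ln(x) ≈ 1.3863
Since 0.4805 ≠ 1.3863, the equation fails at this point, so it cannot hold for every real x for which both sides are defined.
2ln(x) equals ln(x²), which is not the same as (ln x)².

Conclusion: False.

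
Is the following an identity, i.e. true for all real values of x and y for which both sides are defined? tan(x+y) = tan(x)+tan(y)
Claim: tan(x+y) = tan(x)+tan(y).
Test a specific point where both sides are defined: x = π/4, y = -π/6.
LHS = tan(x+y) ≈ 0.2679
RHS = tan(x)+tan(y) ≈ 0.4226
Since 0.2679 ≠ 0.4226, the equation fails at this point, so it cannot hold for all real values of x and y for which both sides are defined.
The correct formula is tan(x+y) = (tan(x) + tan(y))/(1 - tan(x)tan(y)).

Conclusion: No, this is NOT an identity.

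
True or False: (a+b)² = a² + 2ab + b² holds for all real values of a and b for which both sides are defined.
Claim: (a+b)² = a² + 2ab + b².
Reasoning: Expand: (a+b)² = (a+b)(a+b) = a·a + a·b + b·a + b·b = a² + 2ab + b².
So the two sides agree for all real values of a and b for which both sides are defined.

Conclusion: True.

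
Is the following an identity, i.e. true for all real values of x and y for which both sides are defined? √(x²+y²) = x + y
No, this is NOT an identity.

Claim: √(x²+y²) = x + y.
Test a specific point where both sides are defined: x = 2, y = 1.
LHS = √(x²+y²) ≈ 2.2361
RHS = x + y ≈ 3.0000
Since 2.2361 ≠ 3.0000, the equation fails at this point, so it cannot hold for all real values of x and y for which both sides are defined.
(x+y)² = x² + 2xy + y², not x² + y², so the square root does not split this way.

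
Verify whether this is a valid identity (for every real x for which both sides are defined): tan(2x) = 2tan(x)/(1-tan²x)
Yes, this is an identity.

Claim: tan(2x) = 2tan(x)/(1-tan²x).
Reasoning: tan(2x) = sin(2x)/cos(2x) = 2sin(x)cos(x) / (cos²x - sin²x). Divide numerator and denominator by cos²x: 2tan(x) / (1 - tan²x).
So the two sides agree for every real x for which both sides are defined.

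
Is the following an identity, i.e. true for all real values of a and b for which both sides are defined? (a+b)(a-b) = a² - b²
Yes, this is an identity.

Claim: (a+b)(a-b) = a² - b².
Reasoning: Expand: (a+b)(a-b) = a² - ab + ba - b² = a² - b² (the cross terms cancel).
So the two sides agree for all real values of a and b for which both sides are defined.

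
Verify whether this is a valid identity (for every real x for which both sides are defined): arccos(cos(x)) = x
No, this is NOT an identity.

Claim: arccos(cos(x)) = x.
Test a specific point where both sides are defined: x = -π/6.
LHS = arccos(cos(x)) ≈ 0.5236
RHS = x ≈ -0.5236
Since 0.5236 ≠ -0.5236, the equation fails at this point, so it cannot hold for every real x for which both sides are defined.
arccos only returns values in [0, π], so arccos(cos(x)) = x holds only for x in that interval, not for all real x.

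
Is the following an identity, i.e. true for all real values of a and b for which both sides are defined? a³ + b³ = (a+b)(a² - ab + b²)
Claim: a³ + b³ = (a+b)(a² - ab + b²).
Reasoning: Expand the right side: (a+b)(a² - ab + b²) = a³ - a²b + ab² + a²b - ab² + b³ = a³ + b³ (the middle terms cancel in pairs).
So the two sides agree for all real values of a and b for which both sides are defined.

Conclusion: Yes, this is an identity.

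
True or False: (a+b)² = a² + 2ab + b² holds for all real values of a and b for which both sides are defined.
True.

Claim: (a+b)² = a² + 2ab + b².
Reasoning: Expand: (a+b)² = (a+b)(a+b) = a·a + a·b + b·a + b·b = a² + 2ab + b².
So the two sides agree for all real values of a and b for which both sides are defined.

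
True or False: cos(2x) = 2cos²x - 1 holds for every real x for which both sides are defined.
True.

Claim: cos(2x) = 2cos²x - 1.
Reasoning: cos(2x) = cos²x - sin²x. Replace sin²x by 1 - cos²x: cos²x - (1 - cos²x) = 2cos²x - 1.
So the two sides agree for every real x for which both sides are defined.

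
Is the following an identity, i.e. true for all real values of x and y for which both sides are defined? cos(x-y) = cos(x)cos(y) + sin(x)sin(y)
Claim: cos(x-y) = cos(x)cos(y) + sin(x)sin(y).
Reasoning: Replace y by -y in cos(x+y) = cos(x)cos(y) - sin(x)sin(y) and use cos(-y) = cos(y), sin(-y) = -sin(y): cos(x-y) = cos(x)cos(y) + sin(x)sin(y).
So the two sides agree for all real values of x and y for which both sides are defined.

Conclusion: Yes, this is an identity.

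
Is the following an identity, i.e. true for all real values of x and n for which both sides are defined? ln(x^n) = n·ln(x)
Claim: ln(x^n) = n·ln(x).
Reasoning: The right side requires x > 0. For x > 0, x^n = (e^(ln x))^n = e^(n·ln x), so taking ln of both sides gives ln(x^n) = n·ln(x).
So the two sides agree for all real values of x and n for which both sides are defined.

Conclusion: Yes, this is an identity.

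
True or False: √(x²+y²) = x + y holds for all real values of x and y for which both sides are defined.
Claim: √(x²+y²) = x + y.
Test a specific point where both sides are defined: x = -1, y = 3/2.
LHS = √(x²+y²) ≈ 1.8028
RHS = x + y ≈ 0.5000
Since 1.8028 ≠ 0.5000, the equation fails at this point, so it cannot hold for all real values of x and y for which both sides are defined.
(x+y)² = x² + 2xy + y², not x² + y², so the square root does not split this way.

Conclusion: False.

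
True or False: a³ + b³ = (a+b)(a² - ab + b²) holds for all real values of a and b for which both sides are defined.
Claim: a³ + b³ = (a+b)(a² - ab + b²).
Reasoning: Expand the right side: (a+b)(a² - ab + b²) = a³ - a²b + ab² + a²b - ab² + b³ = a³ + b³ (the middle terms cancel in pairs).
So the two sides agree for all real values of a and b for which both sides are defined.

Conclusion: True.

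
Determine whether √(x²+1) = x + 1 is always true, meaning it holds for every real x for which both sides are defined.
Claim: √(x²+1) = x + 1.
Test a specific point where both sides are defined: x = 1.
LHS = √(x²+1) ≈ 1.4142
RHS = x + 1 ≈ 2.0000
Since 1.4142 ≠ 2.0000, the equation fails at this point, so it cannot hold for every real x for which both sides are defined.
(x+1)² = x² + 2x + 1 ≠ x² + 1 unless x = 0.

Conclusion: No, this is NOT an identity.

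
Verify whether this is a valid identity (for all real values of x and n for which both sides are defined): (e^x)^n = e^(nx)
Claim: (e^x)^n = e^(nx).
Reasoning: e^x is a positive real number, and for a positive base B and real exponent n, B^n = e^(n·ln B). With B = e^x, ln B = x, so (e^x)^n = e^(n·x).
So the two sides agree for all real values of x and n for which both sides are defined.

Conclusion: Yes, this is an identity.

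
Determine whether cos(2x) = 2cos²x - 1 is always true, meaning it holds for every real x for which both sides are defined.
Yes, this is an identity.

Claim: cos(2x) = 2cos²x - 1.
Reasoning: cos(2x) = cos²x - sin²x. Replace sin²x by 1 - cos²x: cos²x - (1 - cos²x) = 2cos²x - 1.
So the two sides agree for every real x for which both sides are defined.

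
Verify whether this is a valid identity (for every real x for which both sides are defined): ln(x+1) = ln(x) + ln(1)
No, this is NOT an identity.

Claim: ln(x+1) = ln(x) + ln(1).
Test a specific point where both sides are defined: x = 1.
LHS = ln(x+1) ≈ 0.6931
RHS = ln(x) + ln(1) ≈ 0.0000
Since 0.6931 ≠ 0.0000, the equation fails at this point, so it cannot hold for every real x for which both sides are defined.
ln(1) = 0, so the right side is just ln(x), which differs from ln(x+1).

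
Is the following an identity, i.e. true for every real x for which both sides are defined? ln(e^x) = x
Claim: ln(e^x) = x.
Reasoning: ln is the inverse of the exponential: ln(e^x) asks for the exponent p with e^p = e^x, and since e^p is one-to-one that exponent is p = x.
So the two sides agree for every real x for which both sides are defined.

Conclusion: Yes, this is an identity.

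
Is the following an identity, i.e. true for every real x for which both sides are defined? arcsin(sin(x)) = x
No, this is NOT an identity.

Claim: arcsin(sin(x)) = x.
Test a specific point where both sides are defined: x = 3π/4.
LHS = arcsin(sin(x)) ≈ 0.7854
RHS = x ≈ 2.3562
Since 0.7854 ≠ 2.3562, the equation fails at this point, so it cannot hold for every real x for which both sides are defined.
arcsin only returns values in [-π/2, π/2], so arcsin(sin(x)) = x holds only for x in that interval, not for all real x.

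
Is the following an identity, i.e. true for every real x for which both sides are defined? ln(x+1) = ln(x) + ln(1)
No, this is NOT an identity.

Claim: ln(x+1) = ln(x) + ln(1).
Test a specific point where both sides are defined: x = 3/2.
LHS = ln(x+1) ≈ 0.9163
RHS = ln(x) + ln(1) ≈ 0.4055
Since 0.9163 ≠ 0.4055, the equation fails at this point, so it cannot hold for every real x for which both sides are defined.
ln(1) = 0, so the right side is just ln(x), which differs from ln(x+1).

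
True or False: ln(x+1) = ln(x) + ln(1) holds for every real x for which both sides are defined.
False.

Claim: ln(x+1) = ln(x) + ln(1).
Test a specific point where both sides are defined: x = 1/2.
LHS = ln(x+1) ≈ 0.4055
RHS = ln(x) + ln(1) ≈ -0.6931
Since 0.4055 ≠ -0.6931, the equation fails at this point, so it cannot hold for every real x for which both sides are defined.
ln(1) = 0, so the right side is just ln(x), which differs from ln(x+1).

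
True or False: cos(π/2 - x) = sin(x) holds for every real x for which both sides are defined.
Claim: cos(π/2 - x) = sin(x).
Reasoning: Use cos(u - v) = cos(u)cos(v) + sin(u)sin(v) with u = π/2, v = x: cos(π/2)cos(x) + sin(π/2)sin(x) = 0·cos(x) + 1·sin(x) = sin(x).
So the two sides agree for every real x for which both sides are defined.

Conclusion: True.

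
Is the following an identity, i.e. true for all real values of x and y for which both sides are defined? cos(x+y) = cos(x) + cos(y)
Claim: cos(x+y) = cos(x) + cos(y).
Test a specific point where both sides are defined: x = 3π/4, y = 2π/3.
LHS = cos(x+y) ≈ -0.2588
RHS = cos(x) + cos(y) ≈ -1.2071
Since -0.2588 ≠ -1.2071, the equation fails at this point, so it cannot hold for all real values of x and y for which both sides are defined.
The correct expansion is cos(x+y) = cos(x)cos(y) - sin(x)sin(y); cosine is not additive.

Conclusion: No, this is NOT an identity.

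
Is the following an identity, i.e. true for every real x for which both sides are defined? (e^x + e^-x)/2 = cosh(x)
Claim: (e^x + e^-x)/2 = cosh(x).
Reasoning: This is exactly the definition of the hyperbolic cosine: cosh(x) := (e^x + e^-x)/2.
So the two sides agree for every real x for which both sides are defined.

Conclusion: Yes, this is an identity.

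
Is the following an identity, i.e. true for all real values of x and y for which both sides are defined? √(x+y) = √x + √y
No, this is NOT an identity.

Claim: √(x+y) = √x + √y.
Test a specific point where both sides are defined: x = 1/2, y = 3/2.
LHS = √(x+y) ≈ 1.4142
RHS = √x + √y ≈ 1.9319
Since 1.4142 ≠ 1.9319, the equation fails at this point, so it cannot hold for all real values of x and y for which both sides are defined.
Squaring the right side gives x + 2√(xy) + y, not x + y.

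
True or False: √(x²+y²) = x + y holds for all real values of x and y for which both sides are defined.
False.

Claim: √(x²+y²) = x + y.
Test a specific point where both sides are defined: x = 1, y = 1.
LHS = √(x²+y²) ≈ 1.4142
RHS = x + y ≈ 2.0000
Since 1.4142 ≠ 2.0000, the equation fails at this point, so it cannot hold for all real values of x and y for which both sides are defined.
(x+y)² = x² + 2xy + y², not x² + y², so the square root does not split this way.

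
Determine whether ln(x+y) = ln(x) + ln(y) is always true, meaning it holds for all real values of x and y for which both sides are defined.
Claim: ln(x+y) = ln(x) + ln(y).
Test a specific point where both sides are defined: x = 1, y = 5.
LHS = ln(x+y) ≈ 1.7918
RHS = ln(x) + ln(y) ≈ 1.6094
Since 1.7918 ≠ 1.6094, the equation fails at this point, so it cannot hold for all real values of x and y for which both sides are defined.
ln(x) + ln(y) = ln(xy), not ln(x+y).

Conclusion: No, this is NOT an identity.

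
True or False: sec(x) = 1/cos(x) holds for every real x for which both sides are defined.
Claim: sec(x) = 1/cos(x).
Reasoning: sec(x) is by definition the reciprocal of cos(x), wherever cos(x) ≠ 0.
So the two sides agree for every real x for which both sides are defined.

Conclusion: True.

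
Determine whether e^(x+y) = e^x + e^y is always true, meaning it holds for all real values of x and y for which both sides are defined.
Claim: e^(x+y) = e^x + e^y.
Test a specific point where both sides are defined: x = 3/2, y = 1.
LHS = e^(x+y) ≈ 12.1825
RHS = e^x + e^y ≈ 7.2000
Since 12.1825 ≠ 7.2000, the equation fails at this point, so it cannot hold for all real values of x and y for which both sides are defined.
The correct rule is e^(x+y) = e^x · e^y (a product, not a sum).

Conclusion: No, this is NOT an identity.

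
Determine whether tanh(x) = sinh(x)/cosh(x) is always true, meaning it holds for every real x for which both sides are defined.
Claim: tanh(x) = sinh(x)/cosh(x).
Reasoning: tanh(x) is defined as sinh(x)/cosh(x) = (e^x - e^-x)/(e^x + e^-x); cosh(x) ≥ 1 is never zero, so this holds for every real x.
So the two sides agree for every real x for which both sides are defined.

Conclusion: Yes, this is an identity.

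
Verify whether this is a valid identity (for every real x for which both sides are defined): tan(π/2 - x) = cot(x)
Yes, this is an identity.

Claim: tan(π/2 - x) = cot(x).
Reasoning: tan(π/2 - x) = sin(π/2 - x)/cos(π/2 - x) = cos(x)/sin(x) = cot(x), using the cofunction identities sin(π/2 - x) = cos(x) and cos(π/2 - x) = sin(x).
So the two sides agree for every real x for which both sides are defined.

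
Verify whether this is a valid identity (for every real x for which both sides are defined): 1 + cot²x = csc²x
Yes, this is an identity.

Claim: 1 + cot²x = csc²x.
Reasoning: Start from sin²x + cos²x = 1 and divide every term by sin²x (allowed wherever cot x and csc x are defined): 1 + cot²x = 1/sin²x = csc²x.
So the two sides agree for every real x for which both sides are defined.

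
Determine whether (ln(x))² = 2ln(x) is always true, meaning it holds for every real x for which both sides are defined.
No, this is NOT an identity.

Claim: (ln(x))² = 2ln(x).
Test a specific point where both sides are defined: x = 4.
LHS = (ln(x))² ≈ 1.9218
RHS = 2ln(x) ≈ 2.7726
Since 1.9218 ≠ 2.7726, the equation fails at this point, so it cannot hold for every real x for which both sides are defined.
2ln(x) equals ln(x²), which is not the same as (ln x)².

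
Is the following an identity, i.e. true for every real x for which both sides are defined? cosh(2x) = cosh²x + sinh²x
Yes, this is an identity.

Claim: cosh(2x) = cosh²x + sinh²x.
Reasoning: cosh²x = (e^(2x) + 2 + e^(-2x))/4 and sinh²x = (e^(2x) - 2 + e^(-2x))/4. Adding gives (2e^(2x) + 2e^(-2x))/4 = (e^(2x) + e^(-2x))/2 = cosh(2x).
So the two sides agree for every real x for which both sides are defined.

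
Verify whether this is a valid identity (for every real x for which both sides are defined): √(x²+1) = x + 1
Claim: √(x²+1) = x + 1.
Test a specific point where both sides are defined: x = 3/2.
LHS = √(x²+1) ≈ 1.8028
RHS = x + 1 ≈ 2.5000
Since 1.8028 ≠ 2.5000, the equation fails at this point, so it cannot hold for every real x for which both sides are defined.
(x+1)² = x² + 2x + 1 ≠ x² + 1 unless x = 0.

Conclusion: No, this is NOT an identity.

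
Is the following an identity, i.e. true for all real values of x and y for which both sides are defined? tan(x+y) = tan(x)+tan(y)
No, this is NOT an identity.

Claim: tan(x+y) = tan(x)+tan(y).
Test a specific point where both sides are defined: x = -π/3, y = -π/4.
LHS = tan(x+y) ≈ 3.7321
RHS = tan(x)+tan(y) ≈ -2.7321
Since 3.7321 ≠ -2.7321, the equation fails at this point, so it cannot hold for all real values of x and y for which both sides are defined.
The correct formula is tan(x+y) = (tan(x) + tan(y))/(1 - tan(x)tan(y)).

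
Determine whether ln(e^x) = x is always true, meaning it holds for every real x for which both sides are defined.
Yes, this is an identity.

Claim: ln(e^x) = x.
Reasoning: ln is the inverse of the exponential: ln(e^x) asks for the exponent p with e^p = e^x, and since e^p is one-to-one that exponent is p = x.
So the two sides agree for every real x for which both sides are defined.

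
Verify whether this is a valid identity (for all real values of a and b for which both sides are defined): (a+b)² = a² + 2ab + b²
Yes, this is an identity.

Claim: (a+b)² = a² + 2ab + b².
Reasoning: Expand: (a+b)² = (a+b)(a+b) = a·a + a·b + b·a + b·b = a² + 2ab + b².
So the two sides agree for all real values of a and b for which both sides are defined.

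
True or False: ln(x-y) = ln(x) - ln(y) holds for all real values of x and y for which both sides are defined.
Claim: ln(x-y) = ln(x) - ln(y).
Test a specific point where both sides are defined: x = 3, y = 1.
LHS = ln(x-y) ≈ 0.6931
RHS = ln(x) - ln(y) ≈ 1.0986
Since 0.6931 ≠ 1.0986, the equation fails at this point, so it cannot hold for all real values of x and y for which both sides are defined.
ln(x) - ln(y) = ln(x/y), not ln(x-y).

Conclusion: False.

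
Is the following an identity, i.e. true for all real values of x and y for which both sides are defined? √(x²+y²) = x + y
No, this is NOT an identity.

Claim: √(x²+y²) = x + y.
Test a specific point where both sides are defined: x = 5, y = -3.
LHS = √(x²+y²) ≈ 5.8310
RHS = x + y ≈ 2.0000
Since 5.8310 ≠ 2.0000, the equation fails at this point, so it cannot hold for all real values of x and y for which both sides are defined.
(x+y)² = x² + 2xy + y², not x² + y², so the square root does not split this way.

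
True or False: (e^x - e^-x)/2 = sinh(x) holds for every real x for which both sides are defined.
Claim: (e^x - e^-x)/2 = sinh(x).
Reasoning: This is exactly the definition of the hyperbolic sine: sinh(x) := (e^x - e^-x)/2.
So the two sides agree for every real x for which both sides are defined.

Conclusion: True.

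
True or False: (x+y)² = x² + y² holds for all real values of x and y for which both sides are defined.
Claim: (x+y)² = x² + y².
Test a specific point where both sides are defined: x = 3/2, y = -3.
LHS = (x+y)² ≈ 2.2500
RHS = x² + y² ≈ 11.2500
Since 2.2500 ≠ 11.2500, the equation fails at this point, so it cannot hold for all real values of x and y for which both sides are defined.
The correct expansion is (x+y)² = x² + 2xy + y²; the cross term 2xy is missing.

Conclusion: False.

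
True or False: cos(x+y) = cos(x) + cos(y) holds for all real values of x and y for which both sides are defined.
False.

Claim: cos(x+y) = cos(x) + cos(y).
Test a specific point where both sides are defined: x = π/2, y = π/4.
LHS = cos(x+y) ≈ -0.7071
RHS = cos(x) + cos(y) ≈ 0.7071
Since -0.7071 ≠ 0.7071, the equation fails at this point, so it cannot hold for all real values of x and y for which both sides are defined.
The correct expansion is cos(x+y) = cos(x)cos(y) - sin(x)sin(y); cosine is not additive.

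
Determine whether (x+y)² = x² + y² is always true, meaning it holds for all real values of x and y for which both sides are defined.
Claim: (x+y)² = x² + y².
Test a specific point where both sides are defined: x = -1, y = -2.
LHS = (x+y)² ≈ 9.0000
RHS = x² + y² ≈ 5.0000
Since 9.0000 ≠ 5.0000, the equation fails at this point, so it cannot hold for all real values of x and y for which both sides are defined.
The correct expansion is (x+y)² = x² + 2xy + y²; the cross term 2xy is missing.

Conclusion: No, this is NOT an identity.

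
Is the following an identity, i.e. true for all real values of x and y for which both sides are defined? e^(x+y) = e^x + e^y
No, this is NOT an identity.

Claim: e^(x+y) = e^x + e^y.
Test a specific point where both sides are defined: x = 4, y = 4.
LHS = e^(x+y) ≈ 2980.9580
RHS = e^x + e^y ≈ 109.1963
Since 2980.9580 ≠ 109.1963, the equation fails at this point, so it cannot hold for all real values of x and y for which both sides are defined.
The correct rule is e^(x+y) = e^x · e^y (a product, not a sum).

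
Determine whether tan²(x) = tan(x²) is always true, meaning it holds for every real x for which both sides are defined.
Claim: tan²(x) = tan(x²).
Test a specific point where both sides are defined: x = π/4.
LHS = tan²(x) ≈ 1.0000
RHS = tan(x²) ≈ 0.7092
Since 1.0000 ≠ 0.7092, the equation fails at this point, so it cannot hold for every real x for which both sides are defined.
tan²(x) means (tan x)², squaring the output; tan(x²) squares the input. These are different functions.

Conclusion: No, this is NOT an identity.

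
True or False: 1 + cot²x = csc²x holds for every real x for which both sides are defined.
True.

Claim: 1 + cot²x = csc²x.
Reasoning: Start from sin²x + cos²x = 1 and divide every term by sin²x (allowed wherever cot x and csc x are defined): 1 + cot²x = 1/sin²x = csc²x.
So the two sides agree for every real x for which both sides are defined.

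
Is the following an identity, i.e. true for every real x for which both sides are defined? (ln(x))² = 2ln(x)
Claim: (ln(x))² = 2ln(x).
Test a specific point where both sides are defined: x = 2.
LHS = (ln(x))² ≈ 0.4805
RHS = 2ln(x) ≈ 1.3863
Since 0.4805 ≠ 1.3863, the equation fails at this point, so it cannot hold for every real x for which both sides are defined.
2ln(x) equals ln(x²), which is not the same as (ln x)².

Conclusion: No, this is NOT an identity.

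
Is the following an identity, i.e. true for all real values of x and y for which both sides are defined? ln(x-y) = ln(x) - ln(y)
No, this is NOT an identity.

Claim: ln(x-y) = ln(x) - ln(y).
Test a specific point where both sides are defined: x = 2, y = 3/2.
LHS = ln(x-y) ≈ -0.6931
RHS = ln(x) - ln(y) ≈ 0.2877
Since -0.6931 ≠ 0.2877, the equation fails at this point, so it cannot hold for all real values of x and y for which both sides are defined.
ln(x) - ln(y) = ln(x/y), not ln(x-y).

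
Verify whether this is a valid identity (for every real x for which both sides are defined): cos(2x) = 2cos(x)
No, this is NOT an identity.

Claim: cos(2x) = 2cos(x).
Test a specific point where both sides are defined: x = -π/4.
LHS = cos(2x) ≈ 0.0000
RHS = 2cos(x) ≈ 1.4142
Since 0.0000 ≠ 1.4142, the equation fails at this point, so it cannot hold for every real x for which both sides are defined.
The correct double-angle formula is cos(2x) = cos²x - sin²x.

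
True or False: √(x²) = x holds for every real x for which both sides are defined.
False.

Claim: √(x²) = x.
Test a specific point where both sides are defined: x = -3.
LHS = √(x²) ≈ 3.0000
RHS = x ≈ -3.0000
Since 3.0000 ≠ -3.0000, the equation fails at this point, so it cannot hold for every real x for which both sides are defined.
√(x²) = |x|, which differs from x whenever x < 0 (both sides are defined for every real x).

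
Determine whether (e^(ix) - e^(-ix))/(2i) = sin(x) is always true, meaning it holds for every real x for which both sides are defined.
Claim: (e^(ix) - e^(-ix))/(2i) = sin(x).
Reasoning: By Euler's formula e^(ix) = cos(x) + i·sin(x) and e^(-ix) = cos(x) - i·sin(x). Subtracting cancels the cosine terms: e^(ix) - e^(-ix) = 2i·sin(x); divide by 2i.
So the two sides agree for every real x for which both sides are defined.

Conclusion: Yes, this is an identity.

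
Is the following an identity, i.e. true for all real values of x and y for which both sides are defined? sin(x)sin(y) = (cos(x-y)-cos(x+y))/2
Yes, this is an identity.

Claim: sin(x)sin(y) = (cos(x-y)-cos(x+y))/2.
Reasoning: cos(x-y) = cos(x)cos(y) + sin(x)sin(y) and cos(x+y) = cos(x)cos(y) - sin(x)sin(y). Subtracting, cos(x-y) - cos(x+y) = 2sin(x)sin(y); divide by 2.
So the two sides agree for all real values of x and y for which both sides are defined.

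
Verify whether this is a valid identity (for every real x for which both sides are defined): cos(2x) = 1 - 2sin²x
Claim: cos(2x) = 1 - 2sin²x.
Reasoning: cos(2x) = cos²x - sin²x. Replace cos²x by 1 - sin²x: (1 - sin²x) - sin²x = 1 - 2sin²x.
So the two sides agree for every real x for which both sides are defined.

Conclusion: Yes, this is an identity.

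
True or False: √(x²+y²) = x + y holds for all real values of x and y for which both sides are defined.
Claim: √(x²+y²) = x + y.
Test a specific point where both sides are defined: x = 4, y = 1.
LHS = √(x²+y²) ≈ 4.1231
RHS = x + y ≈ 5.0000
Since 4.1231 ≠ 5.0000, the equation fails at this point, so it cannot hold for all real values of x and y for which both sides are defined.
(x+y)² = x² + 2xy + y², not x² + y², so the square root does not split this way.

Conclusion: False.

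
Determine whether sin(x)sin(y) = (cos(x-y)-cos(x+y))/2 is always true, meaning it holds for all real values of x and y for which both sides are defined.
Yes, this is an identity.

Claim: sin(x)sin(y) = (cos(x-y)-cos(x+y))/2.
Reasoning: cos(x-y) = cos(x)cos(y) + sin(x)sin(y) and cos(x+y) = cos(x)cos(y) - sin(x)sin(y). Subtracting, cos(x-y) - cos(x+y) = 2sin(x)sin(y); divide by 2.
So the two sides agree for all real values of x and y for which both sides are defined.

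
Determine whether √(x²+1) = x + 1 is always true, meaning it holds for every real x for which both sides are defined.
Claim: √(x²+1) = x + 1.
Test a specific point where both sides are defined: x = 3/2.
LHS = √(x²+1) ≈ 1.8028
RHS = x + 1 ≈ 2.5000
Since 1.8028 ≠ 2.5000, the equation fails at this point, so it cannot hold for every real x for which both sides are defined.
(x+1)² = x² + 2x + 1 ≠ x² + 1 unless x = 0.

Conclusion: No, this is NOT an identity.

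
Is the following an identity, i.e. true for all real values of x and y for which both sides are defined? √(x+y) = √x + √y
No, this is NOT an identity.

Claim: √(x+y) = √x + √y.
Test a specific point where both sides are defined: x = 1, y = 2.
LHS = √(x+y) ≈ 1.7321
RHS = √x + √y ≈ 2.4142
Since 1.7321 ≠ 2.4142, the equation fails at this point, so it cannot hold for all real values of x and y for which both sides are defined.
Squaring the right side gives x + 2√(xy) + y, not x + y.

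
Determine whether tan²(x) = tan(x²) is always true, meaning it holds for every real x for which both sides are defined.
Claim: tan²(x) = tan(x²).
Test a specific point where both sides are defined: x = π.
LHS = tan²(x) ≈ 0.0000
RHS = tan(x²) ≈ 0.4767
Since 0.0000 ≠ 0.4767, the equation fails at this point, so it cannot hold for every real x for which both sides are defined.
tan²(x) means (tan x)², squaring the output; tan(x²) squares the input. These are different functions.

Conclusion: No, this is NOT an identity.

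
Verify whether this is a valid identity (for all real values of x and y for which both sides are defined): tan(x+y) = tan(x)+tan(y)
No, this is NOT an identity.

Claim: tan(x+y) = tan(x)+tan(y).
Test a specific point where both sides are defined: x = -π/3, y = 3π/4.
LHS = tan(x+y) ≈ 3.7321
RHS = tan(x)+tan(y) ≈ -2.7321
Since 3.7321 ≠ -2.7321, the equation fails at this point, so it cannot hold for all real values of x and y for which both sides are defined.
The correct formula is tan(x+y) = (tan(x) + tan(y))/(1 - tan(x)tan(y)).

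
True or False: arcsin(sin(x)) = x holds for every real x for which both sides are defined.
Claim: arcsin(sin(x)) = x.
Test a specific point where both sides are defined: x = π.
LHS = arcsin(sin(x)) ≈ 0.0000
RHS = x ≈ 3.1416
Since 0.0000 ≠ 3.1416, the equation fails at this point, so it cannot hold for every real x for which both sides are defined.
arcsin only returns values in [-π/2, π/2], so arcsin(sin(x)) = x holds only for x in that interval, not for all real x.

Conclusion: False.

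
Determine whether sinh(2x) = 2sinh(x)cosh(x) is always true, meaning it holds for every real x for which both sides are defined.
Yes, this is an identity.

Claim: sinh(2x) = 2sinh(x)cosh(x).
Reasoning: 2sinh(x)cosh(x) = 2 · (e^x - e^-x)/2 · (e^x + e^-x)/2 = (e^(2x) - e^(-2x))/2 = sinh(2x).
So the two sides agree for every real x for which both sides are defined.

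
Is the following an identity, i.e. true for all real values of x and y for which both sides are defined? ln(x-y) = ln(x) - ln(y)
No, this is NOT an identity.

Claim: ln(x-y) = ln(x) - ln(y).
Test a specific point where both sides are defined: x = 2, y = 1/2.
LHS = ln(x-y) ≈ 0.4055
RHS = ln(x) - ln(y) ≈ 1.3863
Since 0.4055 ≠ 1.3863, the equation fails at this point, so it cannot hold for all real values of x and y for which both sides are defined.
ln(x) - ln(y) = ln(x/y), not ln(x-y).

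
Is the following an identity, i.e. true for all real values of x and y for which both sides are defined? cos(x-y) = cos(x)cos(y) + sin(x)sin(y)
Claim: cos(x-y) = cos(x)cos(y) + sin(x)sin(y).
Reasoning: Replace y by -y in cos(x+y) = cos(x)cos(y) - sin(x)sin(y) and use cos(-y) = cos(y), sin(-y) = -sin(y): cos(x-y) = cos(x)cos(y) + sin(x)sin(y).
So the two sides agree for all real values of x and y for which both sides are defined.

Conclusion: Yes, this is an identity.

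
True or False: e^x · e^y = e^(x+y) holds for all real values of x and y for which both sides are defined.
Claim: e^x · e^y = e^(x+y).
Reasoning: This is the law of exponents for a common base: multiplying powers adds exponents. E.g. from the series, (Σ x^j/j!)(Σ y^k/k!) = Σ_m (Σ_{j+k=m} x^j y^k/(j!k!)) = Σ_m (x+y)^m/m! by the binomial theorem.
So the two sides agree for all real values of x and y for which both sides are defined.

Conclusion: True.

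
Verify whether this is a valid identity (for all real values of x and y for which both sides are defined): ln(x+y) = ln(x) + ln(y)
Claim: ln(x+y) = ln(x) + ln(y).
Test a specific point where both sides are defined: x = 1, y = 5.
LHS = ln(x+y) ≈ 1.7918
RHS = ln(x) + ln(y) ≈ 1.6094
Since 1.7918 ≠ 1.6094, the equation fails at this point, so it cannot hold for all real values of x and y for which both sides are defined.
ln(x) + ln(y) = ln(xy), not ln(x+y).

Conclusion: No, this is NOT an identity.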